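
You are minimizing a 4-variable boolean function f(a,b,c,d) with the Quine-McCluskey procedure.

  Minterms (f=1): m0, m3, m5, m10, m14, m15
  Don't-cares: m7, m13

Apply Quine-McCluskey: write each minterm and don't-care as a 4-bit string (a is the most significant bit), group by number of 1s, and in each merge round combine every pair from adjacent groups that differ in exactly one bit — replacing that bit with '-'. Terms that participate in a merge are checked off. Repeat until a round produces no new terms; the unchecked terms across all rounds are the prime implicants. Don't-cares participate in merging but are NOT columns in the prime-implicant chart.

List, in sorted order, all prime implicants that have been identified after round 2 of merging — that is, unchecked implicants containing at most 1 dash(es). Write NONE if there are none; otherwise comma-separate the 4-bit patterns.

[col 0] 0000, 0011*, 0101*, 0111*, 1010*, 1101*, 1110*, 1111*
[col 1] -101*, -111*, 0-11, 01-1*, 1-10, 11-1*, 111-
[col 2] -1-1
Prime implicants: -1-1, 0-11, 0000, 1-10, 111-

0-11, 0000, 1-10, 111-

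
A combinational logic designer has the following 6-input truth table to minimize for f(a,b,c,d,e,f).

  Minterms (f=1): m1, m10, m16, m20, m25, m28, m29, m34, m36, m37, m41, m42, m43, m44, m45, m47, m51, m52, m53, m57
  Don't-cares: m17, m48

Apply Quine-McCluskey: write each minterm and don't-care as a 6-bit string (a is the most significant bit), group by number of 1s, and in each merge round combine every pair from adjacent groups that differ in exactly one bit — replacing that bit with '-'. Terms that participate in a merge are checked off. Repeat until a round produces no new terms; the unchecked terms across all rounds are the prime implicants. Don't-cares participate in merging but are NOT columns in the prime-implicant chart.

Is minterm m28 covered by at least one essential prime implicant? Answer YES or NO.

size-2^0 implicants → 000001(✓)  001010(✓)  010000(✓)  010001(✓)  010100(✓)  011001(✓)  011100(✓)  011101(✓)  100010(✓)  100100(✓)  100101(✓)  101001(✓)  101010(✓)  101011(✓)  101100(✓)  101101(✓)  101111(✓)  110000(✓)  110011  110100(✓)  110101(✓)  111001(✓)
size-2^1 implicants → -01010  -10000(✓)  -10100(✓)  -11001  0-0001  01-001  01-100  010-00(✓)  01000-  011-01  01110-  1-0100(✓)  1-0101(✓)  1-1001  10-010  10-100(✓)  10-101(✓)  10010-(✓)  101-01(✓)  101-11(✓)  1010-1(✓)  10101-  1011-1(✓)  10110-(✓)  110-00(✓)  11010-(✓)
size-2^2 implicants → -10-00  1-010-  10-10-  101--1
Unchecked terms (primes): -01010, -10-00, -11001, 0-0001, 01-001, 01-100, 01000-, 011-01, 01110-, 1-010-, 1-1001, 10-010, 10-10-, 101--1, 10101-, 110011
Minterm coverage:
  m1 ⊆ 0-0001 [E]
  m10 ⊆ -01010 [E]
  m16 ⊆ -10-00,01000-
  m20 ⊆ -10-00,01-100
  m25 ⊆ -11001,01-001,011-01
  m28 ⊆ 01-100,01110-
  m29 ⊆ 011-01,01110-
  m34 ⊆ 10-010 [E]
  m36 ⊆ 1-010-,10-10-
  m37 ⊆ 1-010-,10-10-
  m41 ⊆ 1-1001,101--1
  m42 ⊆ -01010,10-010,10101-
  m43 ⊆ 101--1,10101-
  m44 ⊆ 10-10- [E]
  m45 ⊆ 10-10-,101--1
  m47 ⊆ 101--1 [E]
  m51 ⊆ 110011 [E]
  m52 ⊆ -10-00,1-010-
  m53 ⊆ 1-010- [E]
  m57 ⊆ -11001,1-1001
E = {-01010, 0-0001, 1-010-, 10-010, 10-10-, 101--1, 110011}

NO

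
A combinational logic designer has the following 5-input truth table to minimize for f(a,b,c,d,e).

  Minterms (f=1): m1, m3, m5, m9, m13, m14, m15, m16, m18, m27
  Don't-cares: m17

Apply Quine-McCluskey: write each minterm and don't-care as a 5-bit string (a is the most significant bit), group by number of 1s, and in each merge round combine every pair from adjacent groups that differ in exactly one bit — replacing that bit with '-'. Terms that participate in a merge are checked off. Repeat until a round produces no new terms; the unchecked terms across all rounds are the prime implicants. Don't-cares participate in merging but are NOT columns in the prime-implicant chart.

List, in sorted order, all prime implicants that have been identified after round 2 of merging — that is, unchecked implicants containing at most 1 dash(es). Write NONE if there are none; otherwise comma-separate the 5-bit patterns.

-0001, 000-1, 011-1, 0111-, 100-0, 1000-, 11011

[col 0] 00001*, 00011*, 00101*, 01001*, 01101*, 01110*, 01111*, 10000*, 10001*, 10010*, 11011
[col 1] -0001, 0-001*, 0-101*, 00-01*, 000-1, 01-01*, 011-1, 0111-, 100-0, 1000-
[col 2] 0--01
Prime implicants: -0001, 0--01, 000-1, 011-1, 0111-, 100-0, 1000-, 11011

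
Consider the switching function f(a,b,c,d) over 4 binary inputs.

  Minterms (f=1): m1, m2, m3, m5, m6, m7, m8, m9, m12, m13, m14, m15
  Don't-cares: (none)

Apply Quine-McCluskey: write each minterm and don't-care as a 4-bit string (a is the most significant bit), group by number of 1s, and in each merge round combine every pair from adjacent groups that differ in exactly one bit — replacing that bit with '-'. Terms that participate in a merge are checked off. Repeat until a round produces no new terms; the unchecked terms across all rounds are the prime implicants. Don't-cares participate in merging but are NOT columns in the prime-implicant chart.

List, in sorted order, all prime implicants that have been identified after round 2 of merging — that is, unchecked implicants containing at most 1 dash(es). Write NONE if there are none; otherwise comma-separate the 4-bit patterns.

[col 0] 0001*, 0010*, 0011*, 0101*, 0110*, 0111*, 1000*, 1001*, 1100*, 1101*, 1110*, 1111*
[col 1] -001*, -101*, -110*, -111*, 0-01*, 0-10*, 0-11*, 00-1*, 001-*, 01-1*, 011-*, 1-00*, 1-01*, 100-*, 11-0*, 11-1*, 110-*, 111-*
[col 2] --01, -1-1, -11-, 0--1, 0-1-, 1-0-, 11--
Prime implicants: --01, -1-1, -11-, 0--1, 0-1-, 1-0-, 11--

NONE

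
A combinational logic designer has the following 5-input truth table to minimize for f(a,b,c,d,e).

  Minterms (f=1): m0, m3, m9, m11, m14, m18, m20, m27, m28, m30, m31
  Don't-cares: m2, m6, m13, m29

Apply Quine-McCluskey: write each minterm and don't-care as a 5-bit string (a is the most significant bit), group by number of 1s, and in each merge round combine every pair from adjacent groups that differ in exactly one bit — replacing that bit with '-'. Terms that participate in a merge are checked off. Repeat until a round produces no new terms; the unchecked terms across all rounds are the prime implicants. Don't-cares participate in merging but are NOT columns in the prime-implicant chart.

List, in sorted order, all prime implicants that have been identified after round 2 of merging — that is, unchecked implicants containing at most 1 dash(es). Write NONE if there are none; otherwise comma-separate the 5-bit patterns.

Round 0: 00000✓ 00010✓ 00011✓ 00110✓ 01001✓ 01011✓ 01101✓ 01110✓ 10010✓ 10100✓ 11011✓ 11100✓ 11101✓ 11110✓ 11111✓
Round 1: -0010 -1011 -1101 -1110 0-011 0-110 00-10 000-0 0001- 01-01 010-1 1-100 11-11 111-0✓ 111-1✓ 1110-✓ 1111-✓
Round 2: 111--
PIs = {-0010, -1011, -1101, -1110, 0-011, 0-110, 00-10, 000-0, 0001-, 01-01, 010-1, 1-100, 11-11, 111--}

-0010, -1011, -1101, -1110, 0-011, 0-110, 00-10, 000-0, 0001-, 01-01, 010-1, 1-100, 11-11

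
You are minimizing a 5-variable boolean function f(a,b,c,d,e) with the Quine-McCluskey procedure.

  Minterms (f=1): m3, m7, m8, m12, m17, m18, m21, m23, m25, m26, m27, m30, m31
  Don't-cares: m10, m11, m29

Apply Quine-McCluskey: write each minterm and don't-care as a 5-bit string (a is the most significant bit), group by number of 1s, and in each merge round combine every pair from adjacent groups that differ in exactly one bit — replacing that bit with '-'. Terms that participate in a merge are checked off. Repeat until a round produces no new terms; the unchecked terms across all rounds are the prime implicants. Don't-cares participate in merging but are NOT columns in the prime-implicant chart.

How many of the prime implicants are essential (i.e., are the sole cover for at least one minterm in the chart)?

Round 0: 00011✓ 00111✓ 01000✓ 01010✓ 01011✓ 01100✓ 10001✓ 10010✓ 10101✓ 10111✓ 11001✓ 11010✓ 11011✓ 11101✓ 11110✓ 11111✓
Round 1: -0111 -1010✓ -1011✓ 0-011 00-11 01-00 010-0 0101-✓ 1-001✓ 1-010 1-101✓ 1-111✓ 10-01✓ 101-1✓ 11-01✓ 11-10✓ 11-11✓ 110-1✓ 1101-✓ 111-1✓ 1111-✓
Round 2: -101- 1--01 1-1-1 11--1 11-1-
PIs = {-0111, -101-, 0-011, 00-11, 01-00, 010-0, 1--01, 1-010, 1-1-1, 11--1, 11-1-}
Coverage chart:
  m3: 0-011,00-11
  m7: -0111,00-11
  m8: 01-00,010-0
  m12: 01-00 ←essential
  m17: 1--01 ←essential
  m18: 1-010 ←essential
  m21: 1--01,1-1-1
  m23: -0111,1-1-1
  m25: 1--01,11--1
  m26: -101-,1-010,11-1-
  m27: -101-,11--1,11-1-
  m30: 11-1- ←essential
  m31: 1-1-1,11--1,11-1-
Essential: 01-00, 1--01, 1-010, 11-1-

4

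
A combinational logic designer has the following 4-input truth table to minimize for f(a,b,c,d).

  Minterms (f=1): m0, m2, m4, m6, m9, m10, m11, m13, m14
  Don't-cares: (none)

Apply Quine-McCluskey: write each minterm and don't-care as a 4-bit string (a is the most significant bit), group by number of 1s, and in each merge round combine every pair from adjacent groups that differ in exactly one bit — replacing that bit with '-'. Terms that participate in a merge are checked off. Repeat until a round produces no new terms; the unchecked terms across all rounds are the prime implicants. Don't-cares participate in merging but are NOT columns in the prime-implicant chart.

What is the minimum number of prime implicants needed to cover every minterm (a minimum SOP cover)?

4

Round 0: 0000✓ 0010✓ 0100✓ 0110✓ 1001✓ 1010✓ 1011✓ 1101✓ 1110✓
Round 1: -010✓ -110✓ 0-00✓ 0-10✓ 00-0✓ 01-0✓ 1-01 1-10✓ 10-1 101-
Round 2: --10 0--0
PIs = {--10, 0--0, 1-01, 10-1, 101-}
Coverage chart:
  m0: 0--0 ←essential
  m2: --10,0--0
  m4: 0--0 ←essential
  m6: --10,0--0
  m9: 1-01,10-1
  m10: --10,101-
  m11: 10-1,101-
  m13: 1-01 ←essential
  m14: --10 ←essential
Essential: --10, 0--0, 1-01
Petrick residual → 10-1
Min cover (4 terms): cd' + a'd' + ac'd + ab'd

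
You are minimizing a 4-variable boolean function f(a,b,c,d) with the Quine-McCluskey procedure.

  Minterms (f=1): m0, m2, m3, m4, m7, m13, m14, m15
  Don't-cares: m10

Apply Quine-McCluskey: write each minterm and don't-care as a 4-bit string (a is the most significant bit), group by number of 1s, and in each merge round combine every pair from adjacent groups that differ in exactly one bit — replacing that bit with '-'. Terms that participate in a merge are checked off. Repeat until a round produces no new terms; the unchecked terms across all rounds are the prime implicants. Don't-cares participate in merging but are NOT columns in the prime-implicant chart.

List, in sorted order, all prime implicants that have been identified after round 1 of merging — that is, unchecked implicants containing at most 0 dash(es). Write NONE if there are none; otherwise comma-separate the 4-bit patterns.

Round 0: 0000✓ 0010✓ 0011✓ 0100✓ 0111✓ 1010✓ 1101✓ 1110✓ 1111✓
Round 1: -010 -111 0-00 0-11 00-0 001- 1-10 11-1 111-
PIs = {-010, -111, 0-00, 0-11, 00-0, 001-, 1-10, 11-1, 111-}

NONE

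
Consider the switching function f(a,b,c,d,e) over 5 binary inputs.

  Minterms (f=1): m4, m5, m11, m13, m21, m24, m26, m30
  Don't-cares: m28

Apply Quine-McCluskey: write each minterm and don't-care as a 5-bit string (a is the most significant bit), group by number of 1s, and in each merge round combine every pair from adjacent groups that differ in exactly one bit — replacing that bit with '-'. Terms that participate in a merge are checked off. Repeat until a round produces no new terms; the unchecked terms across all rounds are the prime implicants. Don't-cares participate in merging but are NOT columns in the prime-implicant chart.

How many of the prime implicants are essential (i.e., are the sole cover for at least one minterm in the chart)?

5

[col 0] 00100*, 00101*, 01011, 01101*, 10101*, 11000*, 11010*, 11100*, 11110*
[col 1] -0101, 0-101, 0010-, 11-00*, 11-10*, 110-0*, 111-0*
[col 2] 11--0
Prime implicants: -0101, 0-101, 0010-, 01011, 11--0
PI chart (minterm → PIs covering it):
  4 | 0010-  (sole → essential)
  5 | -0101,0-101,0010-
  11 | 01011  (sole → essential)
  13 | 0-101  (sole → essential)
  21 | -0101  (sole → essential)
  24 | 11--0  (sole → essential)
  26 | 11--0  (sole → essential)
  30 | 11--0  (sole → essential)
Essential prime implicants: -0101, 0-101, 0010-, 01011, 11--0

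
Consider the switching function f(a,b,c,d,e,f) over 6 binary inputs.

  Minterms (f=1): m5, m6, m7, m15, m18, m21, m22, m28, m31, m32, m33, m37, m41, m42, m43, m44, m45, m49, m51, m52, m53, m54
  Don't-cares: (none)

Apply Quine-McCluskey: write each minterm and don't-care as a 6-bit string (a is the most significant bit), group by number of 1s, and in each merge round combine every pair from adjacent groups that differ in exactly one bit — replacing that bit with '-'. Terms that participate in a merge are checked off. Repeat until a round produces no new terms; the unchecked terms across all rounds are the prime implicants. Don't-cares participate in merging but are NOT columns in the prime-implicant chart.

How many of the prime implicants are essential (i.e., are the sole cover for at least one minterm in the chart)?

8

size-2^0 implicants → 000101(✓)  000110(✓)  000111(✓)  001111(✓)  010010(✓)  010101(✓)  010110(✓)  011100  011111(✓)  100000(✓)  100001(✓)  100101(✓)  101001(✓)  101010(✓)  101011(✓)  101100(✓)  101101(✓)  110001(✓)  110011(✓)  110100(✓)  110101(✓)  110110(✓)
size-2^1 implicants → -00101(✓)  -10101(✓)  -10110  0-0101(✓)  0-0110  0-1111  00-111  0001-1  00011-  010-10  1-0001(✓)  1-0101(✓)  10-001(✓)  10-101(✓)  100-01(✓)  10000-  101-01(✓)  1010-1  10101-  10110-  110-01(✓)  1100-1  1101-0  11010-
size-2^2 implicants → --0101  1-0-01  10--01
Unchecked terms (primes): --0101, -10110, 0-0110, 0-1111, 00-111, 0001-1, 00011-, 010-10, 011100, 1-0-01, 10--01, 10000-, 1010-1, 10101-, 10110-, 1100-1, 1101-0, 11010-
Minterm coverage:
  m5 ⊆ --0101,0001-1
  m6 ⊆ 0-0110,00011-
  m7 ⊆ 00-111,0001-1,00011-
  m15 ⊆ 0-1111,00-111
  m18 ⊆ 010-10 [E]
  m21 ⊆ --0101 [E]
  m22 ⊆ -10110,0-0110,010-10
  m28 ⊆ 011100 [E]
  m31 ⊆ 0-1111 [E]
  m32 ⊆ 10000- [E]
  m33 ⊆ 1-0-01,10--01,10000-
  m37 ⊆ --0101,1-0-01,10--01
  m41 ⊆ 10--01,1010-1
  m42 ⊆ 10101- [E]
  m43 ⊆ 1010-1,10101-
  m44 ⊆ 10110- [E]
  m45 ⊆ 10--01,10110-
  m49 ⊆ 1-0-01,1100-1
  m51 ⊆ 1100-1 [E]
  m52 ⊆ 1101-0,11010-
  m53 ⊆ --0101,1-0-01,11010-
  m54 ⊆ -10110,1101-0
E = {--0101, 0-1111, 010-10, 011100, 10000-, 10101-, 10110-, 1100-1}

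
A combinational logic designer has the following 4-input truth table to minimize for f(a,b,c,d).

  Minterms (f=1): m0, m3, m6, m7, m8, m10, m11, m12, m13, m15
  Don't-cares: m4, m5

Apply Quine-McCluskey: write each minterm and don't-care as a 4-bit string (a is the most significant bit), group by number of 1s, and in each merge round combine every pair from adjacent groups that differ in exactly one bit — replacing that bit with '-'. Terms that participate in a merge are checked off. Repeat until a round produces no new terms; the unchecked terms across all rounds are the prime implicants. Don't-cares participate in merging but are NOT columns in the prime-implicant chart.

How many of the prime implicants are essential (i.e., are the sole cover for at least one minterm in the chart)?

3

Round 0: 0000✓ 0011✓ 0100✓ 0101✓ 0110✓ 0111✓ 1000✓ 1010✓ 1011✓ 1100✓ 1101✓ 1111✓
Round 1: -000✓ -011✓ -100✓ -101✓ -111✓ 0-00✓ 0-11✓ 01-0✓ 01-1✓ 010-✓ 011-✓ 1-00✓ 1-11✓ 10-0 101- 11-1✓ 110-✓
Round 2: --00 --11 -1-1 -10- 01--
PIs = {--00, --11, -1-1, -10-, 01--, 10-0, 101-}
Coverage chart:
  m0: --00 ←essential
  m3: --11 ←essential
  m6: 01-- ←essential
  m7: --11,-1-1,01--
  m8: --00,10-0
  m10: 10-0,101-
  m11: --11,101-
  m12: --00,-10-
  m13: -1-1,-10-
  m15: --11,-1-1
Essential: --00, --11, 01--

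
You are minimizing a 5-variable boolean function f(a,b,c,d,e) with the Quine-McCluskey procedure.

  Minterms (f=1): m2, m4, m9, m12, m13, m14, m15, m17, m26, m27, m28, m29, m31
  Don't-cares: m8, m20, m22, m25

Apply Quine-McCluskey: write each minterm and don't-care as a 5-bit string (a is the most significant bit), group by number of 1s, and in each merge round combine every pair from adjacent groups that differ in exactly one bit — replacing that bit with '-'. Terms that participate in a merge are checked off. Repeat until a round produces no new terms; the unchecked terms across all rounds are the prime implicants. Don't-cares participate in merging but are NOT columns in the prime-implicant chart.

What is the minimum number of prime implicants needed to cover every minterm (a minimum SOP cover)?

[col 0] 00010, 00100*, 01000*, 01001*, 01100*, 01101*, 01110*, 01111*, 10001*, 10100*, 10110*, 11001*, 11010*, 11011*, 11100*, 11101*, 11111*
[col 1] -0100*, -1001*, -1100*, -1101*, -1111*, 0-100*, 01-00*, 01-01*, 0100-*, 011-0*, 011-1*, 0110-*, 0111-*, 1-001, 1-100*, 101-0, 11-01*, 11-11*, 110-1*, 1101-, 111-1*, 1110-*
[col 2] --100, -1-01, -11-1, -110-, 01-0-, 011--, 11--1
Prime implicants: --100, -1-01, -11-1, -110-, 00010, 01-0-, 011--, 1-001, 101-0, 11--1, 1101-
PI chart (minterm → PIs covering it):
  2 | 00010  (sole → essential)
  4 | --100  (sole → essential)
  9 | -1-01,01-0-
  12 | --100,-110-,01-0-,011--
  13 | -1-01,-11-1,-110-,01-0-,011--
  14 | 011--  (sole → essential)
  15 | -11-1,011--
  17 | 1-001  (sole → essential)
  26 | 1101-  (sole → essential)
  27 | 11--1,1101-
  28 | --100,-110-
  29 | -1-01,-11-1,-110-,11--1
  31 | -11-1,11--1
Essential prime implicants: --100, 00010, 011--, 1-001, 1101-
Petrick residual → -1-01, -11-1
Minimum SOP uses 7 PIs: cd'e' + bd'e + bce + a'b'c'de' + a'bc + ac'd'e + abc'd

7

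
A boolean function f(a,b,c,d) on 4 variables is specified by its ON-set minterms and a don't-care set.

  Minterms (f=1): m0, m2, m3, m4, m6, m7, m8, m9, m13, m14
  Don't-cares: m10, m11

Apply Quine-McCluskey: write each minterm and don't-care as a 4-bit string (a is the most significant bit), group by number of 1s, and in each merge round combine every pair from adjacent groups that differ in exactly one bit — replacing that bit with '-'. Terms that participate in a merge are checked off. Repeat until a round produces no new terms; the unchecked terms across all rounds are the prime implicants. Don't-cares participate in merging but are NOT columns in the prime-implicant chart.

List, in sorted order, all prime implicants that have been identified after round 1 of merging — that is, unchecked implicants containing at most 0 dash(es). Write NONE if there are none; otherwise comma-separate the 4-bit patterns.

NONE

size-2^0 implicants → 0000(✓)  0010(✓)  0011(✓)  0100(✓)  0110(✓)  0111(✓)  1000(✓)  1001(✓)  1010(✓)  1011(✓)  1101(✓)  1110(✓)
size-2^1 implicants → -000(✓)  -010(✓)  -011(✓)  -110(✓)  0-00(✓)  0-10(✓)  0-11(✓)  00-0(✓)  001-(✓)  01-0(✓)  011-(✓)  1-01  1-10(✓)  10-0(✓)  10-1(✓)  100-(✓)  101-(✓)
size-2^2 implicants → --10  -0-0  -01-  0--0  0-1-  10--
Unchecked terms (primes): --10, -0-0, -01-, 0--0, 0-1-, 1-01, 10--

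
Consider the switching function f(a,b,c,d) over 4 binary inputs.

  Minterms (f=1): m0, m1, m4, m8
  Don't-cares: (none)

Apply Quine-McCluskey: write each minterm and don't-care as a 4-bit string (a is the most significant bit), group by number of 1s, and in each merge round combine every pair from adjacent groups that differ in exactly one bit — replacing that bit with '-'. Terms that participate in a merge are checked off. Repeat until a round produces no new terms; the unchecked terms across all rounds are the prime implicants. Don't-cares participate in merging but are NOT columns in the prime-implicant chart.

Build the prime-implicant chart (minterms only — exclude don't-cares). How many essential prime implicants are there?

size-2^0 implicants → 0000(✓)  0001(✓)  0100(✓)  1000(✓)
size-2^1 implicants → -000  0-00  000-
Unchecked terms (primes): -000, 0-00, 000-
Minterm coverage:
  m0 ⊆ -000,0-00,000-
  m1 ⊆ 000- [E]
  m4 ⊆ 0-00 [E]
  m8 ⊆ -000 [E]
E = {-000, 0-00, 000-}

3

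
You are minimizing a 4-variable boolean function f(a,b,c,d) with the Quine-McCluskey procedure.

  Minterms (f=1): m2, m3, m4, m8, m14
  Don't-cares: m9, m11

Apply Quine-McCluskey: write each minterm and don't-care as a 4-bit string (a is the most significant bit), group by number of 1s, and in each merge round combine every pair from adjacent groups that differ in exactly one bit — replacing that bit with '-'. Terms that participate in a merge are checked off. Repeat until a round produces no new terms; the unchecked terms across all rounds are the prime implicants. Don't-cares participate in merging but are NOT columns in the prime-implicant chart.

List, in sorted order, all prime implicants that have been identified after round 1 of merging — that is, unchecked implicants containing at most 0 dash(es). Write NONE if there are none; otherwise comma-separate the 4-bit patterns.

[col 0] 0010*, 0011*, 0100, 1000*, 1001*, 1011*, 1110
[col 1] -011, 001-, 10-1, 100-
Prime implicants: -011, 001-, 0100, 10-1, 100-, 1110

0100, 1110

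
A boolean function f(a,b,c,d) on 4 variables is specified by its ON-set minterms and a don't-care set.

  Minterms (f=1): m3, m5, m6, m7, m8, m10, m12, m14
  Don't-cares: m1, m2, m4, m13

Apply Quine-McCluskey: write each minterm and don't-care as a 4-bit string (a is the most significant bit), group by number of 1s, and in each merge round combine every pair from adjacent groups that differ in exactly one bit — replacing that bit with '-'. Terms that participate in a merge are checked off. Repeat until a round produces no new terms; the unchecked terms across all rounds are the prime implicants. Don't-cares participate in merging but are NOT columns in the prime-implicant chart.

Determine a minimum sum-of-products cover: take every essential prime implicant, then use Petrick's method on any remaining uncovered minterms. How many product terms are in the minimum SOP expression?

size-2^0 implicants → 0001(✓)  0010(✓)  0011(✓)  0100(✓)  0101(✓)  0110(✓)  0111(✓)  1000(✓)  1010(✓)  1100(✓)  1101(✓)  1110(✓)
size-2^1 implicants → -010(✓)  -100(✓)  -101(✓)  -110(✓)  0-01(✓)  0-10(✓)  0-11(✓)  00-1(✓)  001-(✓)  01-0(✓)  01-1(✓)  010-(✓)  011-(✓)  1-00(✓)  1-10(✓)  10-0(✓)  11-0(✓)  110-(✓)
size-2^2 implicants → --10  -1-0  -10-  0--1  0-1-  01--  1--0
Unchecked terms (primes): --10, -1-0, -10-, 0--1, 0-1-, 01--, 1--0
Minterm coverage:
  m3 ⊆ 0--1,0-1-
  m5 ⊆ -10-,0--1,01--
  m6 ⊆ --10,-1-0,0-1-,01--
  m7 ⊆ 0--1,0-1-,01--
  m8 ⊆ 1--0 [E]
  m10 ⊆ --10,1--0
  m12 ⊆ -1-0,-10-,1--0
  m14 ⊆ --10,-1-0,1--0
E = {1--0}
Petrick residual → --10, 0--1
Cover = cd' + a'd + ad'  |cover|=3

3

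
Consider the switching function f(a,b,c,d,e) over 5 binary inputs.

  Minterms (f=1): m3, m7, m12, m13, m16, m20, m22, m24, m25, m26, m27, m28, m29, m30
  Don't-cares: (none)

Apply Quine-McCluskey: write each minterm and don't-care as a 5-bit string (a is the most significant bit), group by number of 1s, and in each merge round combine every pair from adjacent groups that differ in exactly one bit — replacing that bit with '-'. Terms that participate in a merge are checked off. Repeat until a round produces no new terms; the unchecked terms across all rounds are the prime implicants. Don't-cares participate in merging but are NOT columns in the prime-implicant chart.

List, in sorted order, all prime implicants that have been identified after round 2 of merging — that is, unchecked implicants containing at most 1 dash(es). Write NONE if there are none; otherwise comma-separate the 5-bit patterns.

Round 0: 00011✓ 00111✓ 01100✓ 01101✓ 10000✓ 10100✓ 10110✓ 11000✓ 11001✓ 11010✓ 11011✓ 11100✓ 11101✓ 11110✓
Round 1: -1100✓ -1101✓ 00-11 0110-✓ 1-000✓ 1-100✓ 1-110✓ 10-00✓ 101-0✓ 11-00✓ 11-01✓ 11-10✓ 110-0✓ 110-1✓ 1100-✓ 1101-✓ 111-0✓ 1110-✓
Round 2: -110- 1--00 1-1-0 11--0 11-0- 110--
PIs = {-110-, 00-11, 1--00, 1-1-0, 11--0, 11-0-, 110--}

00-11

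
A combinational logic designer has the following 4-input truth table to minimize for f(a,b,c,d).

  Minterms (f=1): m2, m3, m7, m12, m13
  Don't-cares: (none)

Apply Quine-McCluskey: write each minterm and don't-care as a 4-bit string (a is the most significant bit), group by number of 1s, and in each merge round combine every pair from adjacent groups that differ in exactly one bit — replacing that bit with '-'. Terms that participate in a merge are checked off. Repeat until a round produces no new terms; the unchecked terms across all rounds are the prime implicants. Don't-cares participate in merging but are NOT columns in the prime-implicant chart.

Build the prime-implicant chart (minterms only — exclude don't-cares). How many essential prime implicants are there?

3

size-2^0 implicants → 0010(✓)  0011(✓)  0111(✓)  1100(✓)  1101(✓)
size-2^1 implicants → 0-11  001-  110-
Unchecked terms (primes): 0-11, 001-, 110-
Minterm coverage:
  m2 ⊆ 001- [E]
  m3 ⊆ 0-11,001-
  m7 ⊆ 0-11 [E]
  m12 ⊆ 110- [E]
  m13 ⊆ 110- [E]
E = {0-11, 001-, 110-}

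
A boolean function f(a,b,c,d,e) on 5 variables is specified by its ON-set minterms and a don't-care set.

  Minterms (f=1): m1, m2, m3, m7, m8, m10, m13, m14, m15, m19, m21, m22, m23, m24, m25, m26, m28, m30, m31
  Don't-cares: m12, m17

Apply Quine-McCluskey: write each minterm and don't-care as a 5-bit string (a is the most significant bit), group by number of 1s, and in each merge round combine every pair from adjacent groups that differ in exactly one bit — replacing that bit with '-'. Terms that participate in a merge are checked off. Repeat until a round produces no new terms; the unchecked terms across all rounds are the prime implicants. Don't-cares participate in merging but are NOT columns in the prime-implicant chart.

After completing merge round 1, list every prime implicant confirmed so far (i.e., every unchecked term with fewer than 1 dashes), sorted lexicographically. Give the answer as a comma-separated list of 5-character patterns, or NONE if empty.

NONE

[col 0] 00001*, 00010*, 00011*, 00111*, 01000*, 01010*, 01100*, 01101*, 01110*, 01111*, 10001*, 10011*, 10101*, 10110*, 10111*, 11000*, 11001*, 11010*, 11100*, 11110*, 11111*
[col 1] -0001*, -0011*, -0111*, -1000*, -1010*, -1100*, -1110*, -1111*, 0-010, 0-111*, 00-11*, 000-1*, 0001-, 01-00*, 01-10*, 010-0*, 011-0*, 011-1*, 0110-*, 0111-*, 1-001, 1-110*, 1-111*, 10-01*, 10-11*, 100-1*, 101-1*, 1011-*, 11-00*, 11-10*, 110-0*, 1100-, 111-0*, 1111-*
[col 2] --111, -0-11, -00-1, -1-00*, -1-10*, -10-0*, -11-0*, -111-, 01--0*, 011--, 1-11-, 10--1, 11--0*
[col 3] -1--0
Prime implicants: --111, -0-11, -00-1, -1--0, -111-, 0-010, 0001-, 011--, 1-001, 1-11-, 10--1, 1100-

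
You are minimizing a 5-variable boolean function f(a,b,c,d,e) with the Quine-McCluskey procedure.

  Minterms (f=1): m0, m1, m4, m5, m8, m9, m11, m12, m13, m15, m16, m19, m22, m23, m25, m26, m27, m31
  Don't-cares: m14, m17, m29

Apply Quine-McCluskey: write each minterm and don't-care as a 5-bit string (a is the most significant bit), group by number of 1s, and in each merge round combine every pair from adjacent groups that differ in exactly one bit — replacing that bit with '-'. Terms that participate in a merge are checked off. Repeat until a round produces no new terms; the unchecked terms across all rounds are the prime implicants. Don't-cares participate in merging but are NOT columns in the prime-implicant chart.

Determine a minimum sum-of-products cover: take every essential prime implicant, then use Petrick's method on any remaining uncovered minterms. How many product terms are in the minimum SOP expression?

6

size-2^0 implicants → 00000(✓)  00001(✓)  00100(✓)  00101(✓)  01000(✓)  01001(✓)  01011(✓)  01100(✓)  01101(✓)  01110(✓)  01111(✓)  10000(✓)  10001(✓)  10011(✓)  10110(✓)  10111(✓)  11001(✓)  11010(✓)  11011(✓)  11101(✓)  11111(✓)
size-2^1 implicants → -0000(✓)  -0001(✓)  -1001(✓)  -1011(✓)  -1101(✓)  -1111(✓)  0-000(✓)  0-001(✓)  0-100(✓)  0-101(✓)  00-00(✓)  00-01(✓)  0000-(✓)  0010-(✓)  01-00(✓)  01-01(✓)  01-11(✓)  010-1(✓)  0100-(✓)  011-0(✓)  011-1(✓)  0110-(✓)  0111-(✓)  1-001(✓)  1-011(✓)  1-111(✓)  10-11(✓)  100-1(✓)  1000-(✓)  1011-  11-01(✓)  11-11(✓)  110-1(✓)  1101-  111-1(✓)
size-2^2 implicants → --001  -000-  -1-01(✓)  -1-11(✓)  -10-1(✓)  -11-1(✓)  0--00(✓)  0--01(✓)  0-00-(✓)  0-10-(✓)  00-0-(✓)  01--1(✓)  01-0-(✓)  011--  1--11  1-0-1  11--1(✓)
size-2^3 implicants → -1--1  0--0-
Unchecked terms (primes): --001, -000-, -1--1, 0--0-, 011--, 1--11, 1-0-1, 1011-, 1101-
Minterm coverage:
  m0 ⊆ -000-,0--0-
  m1 ⊆ --001,-000-,0--0-
  m4 ⊆ 0--0- [E]
  m5 ⊆ 0--0- [E]
  m8 ⊆ 0--0- [E]
  m9 ⊆ --001,-1--1,0--0-
  m11 ⊆ -1--1 [E]
  m12 ⊆ 0--0-,011--
  m13 ⊆ -1--1,0--0-,011--
  m15 ⊆ -1--1,011--
  m16 ⊆ -000- [E]
  m19 ⊆ 1--11,1-0-1
  m22 ⊆ 1011- [E]
  m23 ⊆ 1--11,1011-
  m25 ⊆ --001,-1--1,1-0-1
  m26 ⊆ 1101- [E]
  m27 ⊆ -1--1,1--11,1-0-1,1101-
  m31 ⊆ -1--1,1--11
E = {-000-, -1--1, 0--0-, 1011-, 1101-}
Petrick residual → 1--11
Cover = b'c'd' + be + a'd' + ade + ab'cd + abc'd  |cover|=6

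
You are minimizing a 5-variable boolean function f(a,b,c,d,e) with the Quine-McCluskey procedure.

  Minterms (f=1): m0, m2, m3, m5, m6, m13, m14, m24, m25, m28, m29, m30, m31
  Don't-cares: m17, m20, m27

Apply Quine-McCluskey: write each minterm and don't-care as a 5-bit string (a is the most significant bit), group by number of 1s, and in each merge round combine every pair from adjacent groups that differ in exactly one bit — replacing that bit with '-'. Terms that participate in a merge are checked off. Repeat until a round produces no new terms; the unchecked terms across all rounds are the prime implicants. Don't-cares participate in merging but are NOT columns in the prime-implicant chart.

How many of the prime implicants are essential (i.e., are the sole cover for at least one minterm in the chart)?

size-2^0 implicants → 00000(✓)  00010(✓)  00011(✓)  00101(✓)  00110(✓)  01101(✓)  01110(✓)  10001(✓)  10100(✓)  11000(✓)  11001(✓)  11011(✓)  11100(✓)  11101(✓)  11110(✓)  11111(✓)
size-2^1 implicants → -1101  -1110  0-101  0-110  00-10  000-0  0001-  1-001  1-100  11-00(✓)  11-01(✓)  11-11(✓)  110-1(✓)  1100-(✓)  111-0(✓)  111-1(✓)  1110-(✓)  1111-(✓)
size-2^2 implicants → 11--1  11-0-  111--
Unchecked terms (primes): -1101, -1110, 0-101, 0-110, 00-10, 000-0, 0001-, 1-001, 1-100, 11--1, 11-0-, 111--
Minterm coverage:
  m0 ⊆ 000-0 [E]
  m2 ⊆ 00-10,000-0,0001-
  m3 ⊆ 0001- [E]
  m5 ⊆ 0-101 [E]
  m6 ⊆ 0-110,00-10
  m13 ⊆ -1101,0-101
  m14 ⊆ -1110,0-110
  m24 ⊆ 11-0- [E]
  m25 ⊆ 1-001,11--1,11-0-
  m28 ⊆ 1-100,11-0-,111--
  m29 ⊆ -1101,11--1,11-0-,111--
  m30 ⊆ -1110,111--
  m31 ⊆ 11--1,111--
E = {0-101, 000-0, 0001-, 11-0-}

4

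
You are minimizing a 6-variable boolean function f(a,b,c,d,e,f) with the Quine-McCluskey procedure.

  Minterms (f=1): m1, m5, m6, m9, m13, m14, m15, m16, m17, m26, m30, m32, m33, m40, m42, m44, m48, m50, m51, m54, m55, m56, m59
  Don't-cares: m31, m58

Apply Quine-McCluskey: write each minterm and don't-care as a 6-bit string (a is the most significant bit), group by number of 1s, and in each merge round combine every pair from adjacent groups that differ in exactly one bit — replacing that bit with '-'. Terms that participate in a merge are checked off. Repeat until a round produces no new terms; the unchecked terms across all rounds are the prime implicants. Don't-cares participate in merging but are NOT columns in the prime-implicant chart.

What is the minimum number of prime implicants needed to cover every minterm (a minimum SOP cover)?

size-2^0 implicants → 000001(✓)  000101(✓)  000110(✓)  001001(✓)  001101(✓)  001110(✓)  001111(✓)  010000(✓)  010001(✓)  011010(✓)  011110(✓)  011111(✓)  100000(✓)  100001(✓)  101000(✓)  101010(✓)  101100(✓)  110000(✓)  110010(✓)  110011(✓)  110110(✓)  110111(✓)  111000(✓)  111010(✓)  111011(✓)
size-2^1 implicants → -00001  -10000  -11010  0-0001  0-1110(✓)  0-1111(✓)  00-001(✓)  00-101(✓)  00-110  000-01(✓)  001-01(✓)  0011-1  00111-(✓)  01000-  011-10  01111-(✓)  1-0000(✓)  1-1000(✓)  1-1010(✓)  10-000(✓)  10000-  101-00  1010-0(✓)  11-000(✓)  11-010(✓)  11-011(✓)  110-10(✓)  110-11(✓)  1100-0(✓)  11001-(✓)  11011-(✓)  1110-0(✓)  11101-(✓)
size-2^2 implicants → 0-111-  00--01  1--000  1-10-0  11-0-0  11-01-  110-1-
Unchecked terms (primes): -00001, -10000, -11010, 0-0001, 0-111-, 00--01, 00-110, 0011-1, 01000-, 011-10, 1--000, 1-10-0, 10000-, 101-00, 11-0-0, 11-01-, 110-1-
Minterm coverage:
  m1 ⊆ -00001,0-0001,00--01
  m5 ⊆ 00--01 [E]
  m6 ⊆ 00-110 [E]
  m9 ⊆ 00--01 [E]
  m13 ⊆ 00--01,0011-1
  m14 ⊆ 0-111-,00-110
  m15 ⊆ 0-111-,0011-1
  m16 ⊆ -10000,01000-
  m17 ⊆ 0-0001,01000-
  m26 ⊆ -11010,011-10
  m30 ⊆ 0-111-,011-10
  m32 ⊆ 1--000,10000-
  m33 ⊆ -00001,10000-
  m40 ⊆ 1--000,1-10-0,101-00
  m42 ⊆ 1-10-0 [E]
  m44 ⊆ 101-00 [E]
  m48 ⊆ -10000,1--000,11-0-0
  m50 ⊆ 11-0-0,11-01-,110-1-
  m51 ⊆ 11-01-,110-1-
  m54 ⊆ 110-1- [E]
  m55 ⊆ 110-1- [E]
  m56 ⊆ 1--000,1-10-0,11-0-0
  m59 ⊆ 11-01- [E]
E = {00--01, 00-110, 1-10-0, 101-00, 11-01-, 110-1-}
Petrick residual → -00001, -11010, 0-111-, 01000-, 1--000
Cover = b'c'd'e'f + bcd'ef' + a'cde + a'b'e'f + a'b'def' + a'bc'd'e' + ad'e'f' + acd'f' + ab'ce'f' + abd'e + abc'e  |cover|=11

11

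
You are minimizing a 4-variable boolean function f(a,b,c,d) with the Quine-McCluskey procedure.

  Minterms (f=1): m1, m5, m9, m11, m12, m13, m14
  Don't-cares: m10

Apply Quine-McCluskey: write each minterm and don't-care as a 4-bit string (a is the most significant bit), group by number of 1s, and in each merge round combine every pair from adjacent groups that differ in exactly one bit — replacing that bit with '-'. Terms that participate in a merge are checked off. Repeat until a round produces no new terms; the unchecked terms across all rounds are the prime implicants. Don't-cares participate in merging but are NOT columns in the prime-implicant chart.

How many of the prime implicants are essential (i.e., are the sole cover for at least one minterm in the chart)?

1

[col 0] 0001*, 0101*, 1001*, 1010*, 1011*, 1100*, 1101*, 1110*
[col 1] -001*, -101*, 0-01*, 1-01*, 1-10, 10-1, 101-, 11-0, 110-
[col 2] --01
Prime implicants: --01, 1-10, 10-1, 101-, 11-0, 110-
PI chart (minterm → PIs covering it):
  1 | --01  (sole → essential)
  5 | --01  (sole → essential)
  9 | --01,10-1
  11 | 10-1,101-
  12 | 11-0,110-
  13 | --01,110-
  14 | 1-10,11-0
Essential prime implicants: --01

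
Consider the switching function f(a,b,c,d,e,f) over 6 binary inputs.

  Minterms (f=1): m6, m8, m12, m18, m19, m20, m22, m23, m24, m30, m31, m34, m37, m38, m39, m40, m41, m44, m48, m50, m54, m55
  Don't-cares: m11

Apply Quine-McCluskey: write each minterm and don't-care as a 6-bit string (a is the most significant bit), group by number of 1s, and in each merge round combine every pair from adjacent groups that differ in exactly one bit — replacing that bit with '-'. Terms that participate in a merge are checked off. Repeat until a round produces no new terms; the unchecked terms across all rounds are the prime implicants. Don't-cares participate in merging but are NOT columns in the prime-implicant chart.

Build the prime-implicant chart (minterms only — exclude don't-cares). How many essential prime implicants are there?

Round 0: 000110✓ 001000✓ 001011 001100✓ 010010✓ 010011✓ 010100✓ 010110✓ 010111✓ 011000✓ 011110✓ 011111✓ 100010✓ 100101✓ 100110✓ 100111✓ 101000✓ 101001✓ 101100✓ 110000✓ 110010✓ 110110✓ 110111✓
Round 1: -00110✓ -01000✓ -01100✓ -10010✓ -10110✓ -10111✓ 0-0110✓ 0-1000 001-00✓ 01-110✓ 01-111✓ 010-10✓ 010-11✓ 01001-✓ 0101-0 01011-✓ 01111-✓ 1-0010✓ 1-0110✓ 1-0111✓ 100-10✓ 1001-1 10011-✓ 101-00✓ 10100- 110-10✓ 1100-0 11011-✓
Round 2: --0110 -01-00 -10-10 -1011- 01-11- 010-1- 1-0-10 1-011-
PIs = {--0110, -01-00, -10-10, -1011-, 0-1000, 001011, 01-11-, 010-1-, 0101-0, 1-0-10, 1-011-, 1001-1, 10100-, 1100-0}
Coverage chart:
  m6: --0110 ←essential
  m8: -01-00,0-1000
  m12: -01-00 ←essential
  m18: -10-10,010-1-
  m19: 010-1- ←essential
  m20: 0101-0 ←essential
  m22: --0110,-10-10,-1011-,01-11-,010-1-,0101-0
  m23: -1011-,01-11-,010-1-
  m24: 0-1000 ←essential
  m30: 01-11- ←essential
  m31: 01-11- ←essential
  m34: 1-0-10 ←essential
  m37: 1001-1 ←essential
  m38: --0110,1-0-10,1-011-
  m39: 1-011-,1001-1
  m40: -01-00,10100-
  m41: 10100- ←essential
  m44: -01-00 ←essential
  m48: 1100-0 ←essential
  m50: -10-10,1-0-10,1100-0
  m54: --0110,-10-10,-1011-,1-0-10,1-011-
  m55: -1011-,1-011-
Essential: --0110, -01-00, 0-1000, 01-11-, 010-1-, 0101-0, 1-0-10, 1001-1, 10100-, 1100-0

10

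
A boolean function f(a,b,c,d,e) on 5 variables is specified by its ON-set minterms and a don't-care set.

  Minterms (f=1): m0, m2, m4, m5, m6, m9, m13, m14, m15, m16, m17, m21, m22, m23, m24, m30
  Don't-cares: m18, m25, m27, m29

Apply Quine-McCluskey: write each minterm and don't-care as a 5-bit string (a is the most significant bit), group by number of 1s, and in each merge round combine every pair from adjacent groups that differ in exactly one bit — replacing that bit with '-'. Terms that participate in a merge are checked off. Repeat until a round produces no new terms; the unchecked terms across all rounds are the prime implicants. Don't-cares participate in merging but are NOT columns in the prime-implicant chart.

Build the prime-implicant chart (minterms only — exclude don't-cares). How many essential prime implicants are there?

3

Round 0: 00000✓ 00010✓ 00100✓ 00101✓ 00110✓ 01001✓ 01101✓ 01110✓ 01111✓ 10000✓ 10001✓ 10010✓ 10101✓ 10110✓ 10111✓ 11000✓ 11001✓ 11011✓ 11101✓ 11110✓
Round 1: -0000✓ -0010✓ -0101✓ -0110✓ -1001✓ -1101✓ -1110✓ 0-101✓ 0-110✓ 00-00✓ 00-10✓ 000-0✓ 001-0✓ 0010- 01-01✓ 011-1 0111- 1-000✓ 1-001✓ 1-101✓ 1-110✓ 10-01✓ 10-10✓ 100-0✓ 1000-✓ 101-1 1011- 11-01✓ 110-1 1100-✓
Round 2: --101 --110 -0-10 -00-0 -1-01 00--0 1--01 1-00-
PIs = {--101, --110, -0-10, -00-0, -1-01, 00--0, 0010-, 011-1, 0111-, 1--01, 1-00-, 101-1, 1011-, 110-1}
Coverage chart:
  m0: -00-0,00--0
  m2: -0-10,-00-0,00--0
  m4: 00--0,0010-
  m5: --101,0010-
  m6: --110,-0-10,00--0
  m9: -1-01 ←essential
  m13: --101,-1-01,011-1
  m14: --110,0111-
  m15: 011-1,0111-
  m16: -00-0,1-00-
  m17: 1--01,1-00-
  m21: --101,1--01,101-1
  m22: --110,-0-10,1011-
  m23: 101-1,1011-
  m24: 1-00- ←essential
  m30: --110 ←essential
Essential: --110, -1-01, 1-00-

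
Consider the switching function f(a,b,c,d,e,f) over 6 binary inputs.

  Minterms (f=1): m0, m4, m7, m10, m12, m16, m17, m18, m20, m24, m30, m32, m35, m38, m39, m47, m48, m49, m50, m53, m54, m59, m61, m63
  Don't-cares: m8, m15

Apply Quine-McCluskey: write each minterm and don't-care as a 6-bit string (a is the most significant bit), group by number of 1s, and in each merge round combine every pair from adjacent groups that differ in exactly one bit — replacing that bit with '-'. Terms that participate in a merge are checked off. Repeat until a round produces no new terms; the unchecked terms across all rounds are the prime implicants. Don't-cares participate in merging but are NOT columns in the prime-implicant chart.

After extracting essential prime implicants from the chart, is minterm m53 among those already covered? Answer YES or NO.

NO

size-2^0 implicants → 000000(✓)  000100(✓)  000111(✓)  001000(✓)  001010(✓)  001100(✓)  001111(✓)  010000(✓)  010001(✓)  010010(✓)  010100(✓)  011000(✓)  011110  100000(✓)  100011(✓)  100110(✓)  100111(✓)  101111(✓)  110000(✓)  110001(✓)  110010(✓)  110101(✓)  110110(✓)  111011(✓)  111101(✓)  111111(✓)
size-2^1 implicants → -00000(✓)  -00111(✓)  -01111(✓)  -10000(✓)  -10001(✓)  -10010(✓)  0-0000(✓)  0-0100(✓)  0-1000(✓)  00-000(✓)  00-100(✓)  00-111(✓)  000-00(✓)  001-00(✓)  0010-0  01-000(✓)  010-00(✓)  0100-0(✓)  01000-(✓)  1-0000(✓)  1-0110  1-1111  10-111(✓)  100-11  10011-  11-101  110-01  110-10  1100-0(✓)  11000-(✓)  111-11  1111-1
size-2^2 implicants → --0000  -0-111  -100-0  -1000-  0--000  0-0-00  00--00
Unchecked terms (primes): --0000, -0-111, -100-0, -1000-, 0--000, 0-0-00, 00--00, 0010-0, 011110, 1-0110, 1-1111, 100-11, 10011-, 11-101, 110-01, 110-10, 111-11, 1111-1
Minterm coverage:
  m0 ⊆ --0000,0--000,0-0-00,00--00
  m4 ⊆ 0-0-00,00--00
  m7 ⊆ -0-111 [E]
  m10 ⊆ 0010-0 [E]
  m12 ⊆ 00--00 [E]
  m16 ⊆ --0000,-100-0,-1000-,0--000,0-0-00
  m17 ⊆ -1000- [E]
  m18 ⊆ -100-0 [E]
  m20 ⊆ 0-0-00 [E]
  m24 ⊆ 0--000 [E]
  m30 ⊆ 011110 [E]
  m32 ⊆ --0000 [E]
  m35 ⊆ 100-11 [E]
  m38 ⊆ 1-0110,10011-
  m39 ⊆ -0-111,100-11,10011-
  m47 ⊆ -0-111,1-1111
  m48 ⊆ --0000,-100-0,-1000-
  m49 ⊆ -1000-,110-01
  m50 ⊆ -100-0,110-10
  m53 ⊆ 11-101,110-01
  m54 ⊆ 1-0110,110-10
  m59 ⊆ 111-11 [E]
  m61 ⊆ 11-101,1111-1
  m63 ⊆ 1-1111,111-11,1111-1
E = {--0000, -0-111, -100-0, -1000-, 0--000, 0-0-00, 00--00, 0010-0, 011110, 100-11, 111-11}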